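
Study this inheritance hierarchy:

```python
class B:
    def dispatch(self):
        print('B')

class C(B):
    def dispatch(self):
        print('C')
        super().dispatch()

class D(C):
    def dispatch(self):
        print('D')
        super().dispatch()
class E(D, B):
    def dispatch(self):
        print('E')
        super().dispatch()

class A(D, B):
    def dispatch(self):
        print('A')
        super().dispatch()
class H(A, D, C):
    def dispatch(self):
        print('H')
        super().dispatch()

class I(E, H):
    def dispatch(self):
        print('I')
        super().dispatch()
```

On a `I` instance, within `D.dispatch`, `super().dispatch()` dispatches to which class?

C

L[I] = I + merge(L[E], L[H], [E H])
  take E:  [E D C B object] + [H A D C B object] + [E H]
  take H:  [D C B object] + [H A D C B object] + [H]
  take A:  [D C B object] + [A D C B object]
  take D:  [D C B object] + [D C B object]
  take C:  [C B object] + [C B object]
  take B:  [B object] + [B object]
  take object:  [object] + [object]
MRO: I E H A D C B object
super() in D.dispatch on a I instance goes to the class after D in I's MRO: C.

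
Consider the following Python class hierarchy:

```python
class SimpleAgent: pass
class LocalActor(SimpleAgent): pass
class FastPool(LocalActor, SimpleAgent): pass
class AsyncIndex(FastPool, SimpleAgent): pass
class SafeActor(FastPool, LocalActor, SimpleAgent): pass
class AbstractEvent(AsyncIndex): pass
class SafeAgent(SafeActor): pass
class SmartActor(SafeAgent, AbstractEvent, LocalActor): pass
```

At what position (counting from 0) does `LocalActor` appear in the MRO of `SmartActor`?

L[SmartActor] = SmartActor + merge(L[SafeAgent], L[AbstractEvent], L[LocalActor], [SafeAgent AbstractEvent LocalActor])
  take SafeAgent:  [SafeAgent SafeActor FastPool LocalActor SimpleAgent object] + [AbstractEvent AsyncIndex FastPool LocalActor SimpleAgent object] + [LocalActor SimpleAgent object] + [SafeAgent AbstractEvent LocalActor]
  take SafeActor:  [SafeActor FastPool LocalActor SimpleAgent object] + [AbstractEvent AsyncIndex FastPool LocalActor SimpleAgent object] + [LocalActor SimpleAgent object] + [AbstractEvent LocalActor]
  take AbstractEvent:  [FastPool LocalActor SimpleAgent object] + [AbstractEvent AsyncIndex FastPool LocalActor SimpleAgent object] + [LocalActor SimpleAgent object] + [AbstractEvent LocalActor]
  take AsyncIndex:  [FastPool LocalActor SimpleAgent object] + [AsyncIndex FastPool LocalActor SimpleAgent object] + [LocalActor SimpleAgent object] + [LocalActor]
  take FastPool:  [FastPool LocalActor SimpleAgent object] + [FastPool LocalActor SimpleAgent object] + [LocalActor SimpleAgent object] + [LocalActor]
  take LocalActor:  [LocalActor SimpleAgent object] + [LocalActor SimpleAgent object] + [LocalActor SimpleAgent object] + [LocalActor]
  take SimpleAgent:  [SimpleAgent object] + [SimpleAgent object] + [SimpleAgent object]
  take object:  [object] + [object] + [object]
MRO: SmartActor SafeAgent SafeActor AbstractEvent AsyncIndex FastPool LocalActor SimpleAgent object
LocalActor sits at index 6.

6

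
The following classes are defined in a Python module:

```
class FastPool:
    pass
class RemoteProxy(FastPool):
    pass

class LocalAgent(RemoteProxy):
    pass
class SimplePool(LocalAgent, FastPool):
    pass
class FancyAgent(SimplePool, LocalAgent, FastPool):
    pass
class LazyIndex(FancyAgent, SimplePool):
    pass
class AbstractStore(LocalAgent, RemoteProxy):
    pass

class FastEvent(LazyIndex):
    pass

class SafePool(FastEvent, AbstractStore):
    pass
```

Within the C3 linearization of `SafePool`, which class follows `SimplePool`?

L[SafePool] = SafePool + merge(L[FastEvent], L[AbstractStore], [FastEvent AbstractStore])
  take FastEvent:  [FastEvent LazyIndex FancyAgent SimplePool LocalAgent RemoteProxy FastPool object] + [AbstractStore LocalAgent RemoteProxy FastPool object] + [FastEvent AbstractStore]
  take LazyIndex:  [LazyIndex FancyAgent SimplePool LocalAgent RemoteProxy FastPool object] + [AbstractStore LocalAgent RemoteProxy FastPool object] + [AbstractStore]
  take FancyAgent:  [FancyAgent SimplePool LocalAgent RemoteProxy FastPool object] + [AbstractStore LocalAgent RemoteProxy FastPool object] + [AbstractStore]
  take SimplePool:  [SimplePool LocalAgent RemoteProxy FastPool object] + [AbstractStore LocalAgent RemoteProxy FastPool object] + [AbstractStore]
  take AbstractStore:  [LocalAgent RemoteProxy FastPool object] + [AbstractStore LocalAgent RemoteProxy FastPool object] + [AbstractStore]
  take LocalAgent:  [LocalAgent RemoteProxy FastPool object] + [LocalAgent RemoteProxy FastPool object]
  take RemoteProxy:  [RemoteProxy FastPool object] + [RemoteProxy FastPool object]
  take FastPool:  [FastPool object] + [FastPool object]
  take object:  [object] + [object]
MRO: SafePool FastEvent LazyIndex FancyAgent SimplePool AbstractStore LocalAgent RemoteProxy FastPool object
SimplePool is at position 4; next is AbstractStore.

AbstractStore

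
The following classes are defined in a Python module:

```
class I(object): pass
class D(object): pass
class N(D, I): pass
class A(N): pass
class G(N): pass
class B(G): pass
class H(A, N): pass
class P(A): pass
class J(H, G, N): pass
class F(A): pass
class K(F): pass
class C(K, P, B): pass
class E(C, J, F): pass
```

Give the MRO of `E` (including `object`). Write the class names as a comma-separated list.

E, C, K, J, F, P, H, A, B, G, N, D, I, object

L[E] = E + merge(L[C], L[J], L[F], [C J F])
  take C:  [C K F P A B G N D I object] + [J H A G N D I object] + [F A N D I object] + [C J F]
  take K:  [K F P A B G N D I object] + [J H A G N D I object] + [F A N D I object] + [J F]
  take J:  [F P A B G N D I object] + [J H A G N D I object] + [F A N D I object] + [J F]
  take F:  [F P A B G N D I object] + [H A G N D I object] + [F A N D I object] + [F]
  take P:  [P A B G N D I object] + [H A G N D I object] + [A N D I object]
  take H:  [A B G N D I object] + [H A G N D I object] + [A N D I object]
  take A:  [A B G N D I object] + [A G N D I object] + [A N D I object]
  take B:  [B G N D I object] + [G N D I object] + [N D I object]
  take G:  [G N D I object] + [G N D I object] + [N D I object]
  take N:  [N D I object] + [N D I object] + [N D I object]
  take D:  [D I object] + [D I object] + [D I object]
  take I:  [I object] + [I object] + [I object]
  take object:  [object] + [object] + [object]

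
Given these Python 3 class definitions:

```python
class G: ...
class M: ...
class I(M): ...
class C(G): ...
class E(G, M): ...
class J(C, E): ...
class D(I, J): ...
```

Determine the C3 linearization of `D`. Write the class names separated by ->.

D -> I -> J -> C -> E -> G -> M -> object

L[D] = D + merge(L[I], L[J], [I J])
  take I:  [I M object] + [J C E G M object] + [I J]
  take J:  [M object] + [J C E G M object] + [J]
  take C:  [M object] + [C E G M object]
  take E:  [M object] + [E G M object]
  take G:  [M object] + [G M object]
  take M:  [M object] + [M object]
  take object:  [object] + [object]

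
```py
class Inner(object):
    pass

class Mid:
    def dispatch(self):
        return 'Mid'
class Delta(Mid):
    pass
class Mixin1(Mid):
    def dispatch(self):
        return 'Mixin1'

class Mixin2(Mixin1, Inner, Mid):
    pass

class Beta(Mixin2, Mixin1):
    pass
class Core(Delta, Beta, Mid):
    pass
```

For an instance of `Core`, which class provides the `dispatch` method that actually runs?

Mixin1

L[Core] = Core + merge(L[Delta], L[Beta], L[Mid], [Delta Beta Mid])
  take Delta:  [Delta Mid object] + [Beta Mixin2 Mixin1 Inner Mid object] + [Mid object] + [Delta Beta Mid]
  take Beta:  [Mid object] + [Beta Mixin2 Mixin1 Inner Mid object] + [Mid object] + [Beta Mid]
  take Mixin2:  [Mid object] + [Mixin2 Mixin1 Inner Mid object] + [Mid object] + [Mid]
  take Mixin1:  [Mid object] + [Mixin1 Inner Mid object] + [Mid object] + [Mid]
  take Inner:  [Mid object] + [Inner Mid object] + [Mid object] + [Mid]
  take Mid:  [Mid object] + [Mid object] + [Mid object] + [Mid]
  take object:  [object] + [object] + [object]
MRO: Core Delta Beta Mixin2 Mixin1 Inner Mid object
dispatch is defined in: Mid, Mixin1. First along the MRO is Mixin1.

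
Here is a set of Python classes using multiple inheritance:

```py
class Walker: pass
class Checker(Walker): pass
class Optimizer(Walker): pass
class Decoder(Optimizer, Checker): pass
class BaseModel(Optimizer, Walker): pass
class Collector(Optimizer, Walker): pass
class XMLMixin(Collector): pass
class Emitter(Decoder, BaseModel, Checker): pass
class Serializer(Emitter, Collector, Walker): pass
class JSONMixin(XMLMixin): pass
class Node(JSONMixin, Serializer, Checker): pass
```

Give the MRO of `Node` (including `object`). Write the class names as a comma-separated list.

L[Node] = Node + merge(L[JSONMixin], L[Serializer], L[Checker], [JSONMixin Serializer Checker])
  take JSONMixin:  [JSONMixin XMLMixin Collector Optimizer Walker object] + [Serializer Emitter Decoder BaseModel Collector Optimizer Checker Walker object] + [Checker Walker object] + [JSONMixin Serializer Checker]
  take XMLMixin:  [XMLMixin Collector Optimizer Walker object] + [Serializer Emitter Decoder BaseModel Collector Optimizer Checker Walker object] + [Checker Walker object] + [Serializer Checker]
  take Serializer:  [Collector Optimizer Walker object] + [Serializer Emitter Decoder BaseModel Collector Optimizer Checker Walker object] + [Checker Walker object] + [Serializer Checker]
  take Emitter:  [Collector Optimizer Walker object] + [Emitter Decoder BaseModel Collector Optimizer Checker Walker object] + [Checker Walker object] + [Checker]
  take Decoder:  [Collector Optimizer Walker object] + [Decoder BaseModel Collector Optimizer Checker Walker object] + [Checker Walker object] + [Checker]
  take BaseModel:  [Collector Optimizer Walker object] + [BaseModel Collector Optimizer Checker Walker object] + [Checker Walker object] + [Checker]
  take Collector:  [Collector Optimizer Walker object] + [Collector Optimizer Checker Walker object] + [Checker Walker object] + [Checker]
  take Optimizer:  [Optimizer Walker object] + [Optimizer Checker Walker object] + [Checker Walker object] + [Checker]
  take Checker:  [Walker object] + [Checker Walker object] + [Checker Walker object] + [Checker]
  take Walker:  [Walker object] + [Walker object] + [Walker object]
  take object:  [object] + [object] + [object]

Node, JSONMixin, XMLMixin, Serializer, Emitter, Decoder, BaseModel, Collector, Optimizer, Checker, Walker, object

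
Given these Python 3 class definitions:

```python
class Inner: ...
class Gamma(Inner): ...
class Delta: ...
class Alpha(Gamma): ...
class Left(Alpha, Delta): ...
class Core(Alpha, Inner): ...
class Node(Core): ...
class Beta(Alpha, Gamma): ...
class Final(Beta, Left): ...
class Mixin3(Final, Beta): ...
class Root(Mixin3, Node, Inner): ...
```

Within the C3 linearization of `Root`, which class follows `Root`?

Mixin3

L[Root] = Root + merge(L[Mixin3], L[Node], L[Inner], [Mixin3 Node Inner])
  take Mixin3:  [Mixin3 Final Beta Left Alpha Gamma Inner Delta object] + [Node Core Alpha Gamma Inner object] + [Inner object] + [Mixin3 Node Inner]
  take Final:  [Final Beta Left Alpha Gamma Inner Delta object] + [Node Core Alpha Gamma Inner object] + [Inner object] + [Node Inner]
  take Beta:  [Beta Left Alpha Gamma Inner Delta object] + [Node Core Alpha Gamma Inner object] + [Inner object] + [Node Inner]
  take Left:  [Left Alpha Gamma Inner Delta object] + [Node Core Alpha Gamma Inner object] + [Inner object] + [Node Inner]
  take Node:  [Alpha Gamma Inner Delta object] + [Node Core Alpha Gamma Inner object] + [Inner object] + [Node Inner]
  take Core:  [Alpha Gamma Inner Delta object] + [Core Alpha Gamma Inner object] + [Inner object] + [Inner]
  take Alpha:  [Alpha Gamma Inner Delta object] + [Alpha Gamma Inner object] + [Inner object] + [Inner]
  take Gamma:  [Gamma Inner Delta object] + [Gamma Inner object] + [Inner object] + [Inner]
  take Inner:  [Inner Delta object] + [Inner object] + [Inner object] + [Inner]
  take Delta:  [Delta object] + [object] + [object]
  take object:  [object] + [object] + [object]
MRO: Root Mixin3 Final Beta Left Node Core Alpha Gamma Inner Delta object
Root is at position 0; next is Mixin3.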